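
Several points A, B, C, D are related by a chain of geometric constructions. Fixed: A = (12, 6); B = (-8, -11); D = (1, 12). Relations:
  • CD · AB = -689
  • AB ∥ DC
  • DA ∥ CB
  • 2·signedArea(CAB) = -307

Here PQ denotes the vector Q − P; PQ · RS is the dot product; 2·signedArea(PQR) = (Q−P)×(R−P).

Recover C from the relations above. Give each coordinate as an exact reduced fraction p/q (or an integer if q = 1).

1. C_x = -19  [DA ∥ CB ∩ AB ∥ DC]
2. C_y = -5  [DA ∥ CB ∩ AB ∥ DC]
   → C = (-19, -5)

C = (-19, -5)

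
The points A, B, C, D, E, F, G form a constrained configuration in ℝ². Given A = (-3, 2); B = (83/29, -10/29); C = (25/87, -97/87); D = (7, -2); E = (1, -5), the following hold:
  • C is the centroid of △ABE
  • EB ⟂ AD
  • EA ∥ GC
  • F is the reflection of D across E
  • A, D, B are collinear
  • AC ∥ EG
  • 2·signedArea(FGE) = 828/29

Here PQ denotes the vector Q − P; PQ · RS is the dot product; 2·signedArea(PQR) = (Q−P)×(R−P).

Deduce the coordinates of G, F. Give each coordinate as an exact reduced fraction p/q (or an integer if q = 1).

F = (-5, -8)
G = (373/87, -706/87)

1. G_x = 373/87  [EA ∥ GC ∩ AC ∥ EG]
2. G_y = -706/87  [EA ∥ GC ∩ AC ∥ EG]
   → G = (373/87, -706/87)
3. F_x = -5  [F is the reflection of D across E]
4. F_y = -8  [F is the reflection of D across E]
   → F = (-5, -8)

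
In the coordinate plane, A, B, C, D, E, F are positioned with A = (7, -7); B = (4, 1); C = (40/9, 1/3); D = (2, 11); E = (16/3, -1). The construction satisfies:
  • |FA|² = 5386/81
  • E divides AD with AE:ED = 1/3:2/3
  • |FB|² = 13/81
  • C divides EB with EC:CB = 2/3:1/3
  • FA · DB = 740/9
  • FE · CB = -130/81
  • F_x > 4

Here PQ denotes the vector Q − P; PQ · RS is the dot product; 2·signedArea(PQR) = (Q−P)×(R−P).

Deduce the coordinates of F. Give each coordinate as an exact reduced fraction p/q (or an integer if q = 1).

1. F_x = 38/9  [FE · CB = -130/81 ∩ FA · DB = 740/9]
2. F_y = 2/3  [FE · CB = -130/81 ∩ FA · DB = 740/9]
   → F = (38/9, 2/3)

F = (38/9, 2/3)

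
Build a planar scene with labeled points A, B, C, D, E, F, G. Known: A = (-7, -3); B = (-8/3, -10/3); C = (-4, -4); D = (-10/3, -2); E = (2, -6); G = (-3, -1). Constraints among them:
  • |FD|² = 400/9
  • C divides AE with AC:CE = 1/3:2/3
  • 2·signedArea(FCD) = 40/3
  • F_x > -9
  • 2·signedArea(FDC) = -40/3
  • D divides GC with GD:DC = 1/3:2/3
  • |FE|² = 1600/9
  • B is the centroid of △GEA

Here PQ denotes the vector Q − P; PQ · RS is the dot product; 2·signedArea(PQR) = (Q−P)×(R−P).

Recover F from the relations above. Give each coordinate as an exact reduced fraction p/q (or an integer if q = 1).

1. F_x = -26/3  [line 2·x + -2/3·y + 56/3 = 0 ∩ |FD|² = 400/9]
2. F_y = 2  [line 2·x + -2/3·y + 56/3 = 0 ∩ |FD|² = 400/9]
   → F = (-26/3, 2)

F = (-26/3, 2)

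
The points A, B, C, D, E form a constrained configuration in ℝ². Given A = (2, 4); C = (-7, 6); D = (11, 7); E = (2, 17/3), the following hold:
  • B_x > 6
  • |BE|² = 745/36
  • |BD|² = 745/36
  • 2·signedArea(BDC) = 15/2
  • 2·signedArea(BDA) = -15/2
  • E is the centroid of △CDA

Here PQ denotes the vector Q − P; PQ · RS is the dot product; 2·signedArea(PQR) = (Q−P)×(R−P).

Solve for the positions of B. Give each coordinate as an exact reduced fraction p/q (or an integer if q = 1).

B = (13/2, 19/3)

1. B_x = 13/2  [2·signedArea(BDA) = -15/2 ∩ 2·signedArea(BDC) = 15/2]
2. B_y = 19/3  [2·signedArea(BDA) = -15/2 ∩ 2·signedArea(BDC) = 15/2]
   → B = (13/2, 19/3)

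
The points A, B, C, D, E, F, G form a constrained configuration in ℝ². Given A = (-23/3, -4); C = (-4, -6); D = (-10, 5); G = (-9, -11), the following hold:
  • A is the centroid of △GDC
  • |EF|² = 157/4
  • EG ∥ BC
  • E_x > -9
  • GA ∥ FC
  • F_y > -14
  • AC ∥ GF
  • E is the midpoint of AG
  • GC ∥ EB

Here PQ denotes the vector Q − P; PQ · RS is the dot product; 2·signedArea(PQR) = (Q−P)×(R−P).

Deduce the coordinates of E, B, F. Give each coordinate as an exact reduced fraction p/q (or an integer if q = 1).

B = (-10/3, -5/2)
E = (-25/3, -15/2)
F = (-16/3, -13)

1. E_x = -25/3  [E is the midpoint of AG]
2. E_y = -15/2  [E is the midpoint of AG]
   → E = (-25/3, -15/2)
3. B_x = -10/3  [EG ∥ BC ∩ GC ∥ EB]
4. B_y = -5/2  [EG ∥ BC ∩ GC ∥ EB]
   → B = (-10/3, -5/2)
5. F_x = -16/3  [GA ∥ FC ∩ AC ∥ GF]
6. F_y = -13  [GA ∥ FC ∩ AC ∥ GF]
   → F = (-16/3, -13)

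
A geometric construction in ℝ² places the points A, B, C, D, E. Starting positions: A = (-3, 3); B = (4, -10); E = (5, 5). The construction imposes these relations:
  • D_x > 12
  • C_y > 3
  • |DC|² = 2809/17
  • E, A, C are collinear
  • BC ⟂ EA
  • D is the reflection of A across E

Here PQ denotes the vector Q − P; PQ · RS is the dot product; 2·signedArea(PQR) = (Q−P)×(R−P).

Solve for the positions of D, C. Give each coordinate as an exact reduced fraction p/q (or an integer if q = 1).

1. D_x = 13  [D is the reflection of A across E]
2. D_y = 7  [D is the reflection of A across E]
   → D = (13, 7)
3. C_x = 9/17  [E, A, C are collinear ∩ BC ⟂ EA]
4. C_y = 66/17  [E, A, C are collinear ∩ BC ⟂ EA]
   → C = (9/17, 66/17)

C = (9/17, 66/17)
D = (13, 7)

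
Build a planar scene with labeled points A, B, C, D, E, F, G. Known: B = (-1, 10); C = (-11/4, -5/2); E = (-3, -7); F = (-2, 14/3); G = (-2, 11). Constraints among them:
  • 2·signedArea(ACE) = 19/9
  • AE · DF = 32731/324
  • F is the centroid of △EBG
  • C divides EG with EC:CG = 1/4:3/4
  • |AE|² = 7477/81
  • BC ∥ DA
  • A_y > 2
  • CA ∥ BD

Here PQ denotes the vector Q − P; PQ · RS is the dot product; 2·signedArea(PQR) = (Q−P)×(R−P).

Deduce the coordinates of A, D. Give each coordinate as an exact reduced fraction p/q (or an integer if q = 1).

1. A_x = -2  [line 9/2·x + -1/4·y + 347/36 = 0 ∩ |AE|² = 7477/81]
2. A_y = 23/9  [line 9/2·x + -1/4·y + 347/36 = 0 ∩ |AE|² = 7477/81]
   → A = (-2, 23/9)
3. D_x = -1/4  [BC ∥ DA ∩ CA ∥ BD]
4. D_y = 271/18  [BC ∥ DA ∩ CA ∥ BD]
   → D = (-1/4, 271/18)

A = (-2, 23/9)
D = (-1/4, 271/18)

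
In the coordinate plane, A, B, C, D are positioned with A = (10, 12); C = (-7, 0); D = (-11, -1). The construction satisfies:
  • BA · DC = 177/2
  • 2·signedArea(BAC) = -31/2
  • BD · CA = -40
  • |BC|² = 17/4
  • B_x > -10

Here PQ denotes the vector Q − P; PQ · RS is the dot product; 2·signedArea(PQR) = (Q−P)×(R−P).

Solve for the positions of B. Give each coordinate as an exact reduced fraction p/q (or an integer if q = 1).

B = (-9, -1/2)

1. B_x = -9  [BD · CA = -40 ∩ BA · DC = 177/2]
2. B_y = -1/2  [BD · CA = -40 ∩ BA · DC = 177/2]
   → B = (-9, -1/2)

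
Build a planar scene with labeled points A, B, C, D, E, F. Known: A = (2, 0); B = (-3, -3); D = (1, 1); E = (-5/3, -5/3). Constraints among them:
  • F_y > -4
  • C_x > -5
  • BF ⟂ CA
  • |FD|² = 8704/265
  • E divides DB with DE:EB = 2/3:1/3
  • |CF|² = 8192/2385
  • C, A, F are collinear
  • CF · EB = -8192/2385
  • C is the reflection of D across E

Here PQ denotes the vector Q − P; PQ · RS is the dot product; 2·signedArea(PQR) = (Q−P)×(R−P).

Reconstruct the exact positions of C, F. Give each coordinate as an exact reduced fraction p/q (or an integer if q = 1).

C = (-13/3, -13/3)
F = (-743/265, -871/265)

1. C_x = -13/3  [C is the reflection of D across E]
2. C_y = -13/3  [C is the reflection of D across E]
   → C = (-13/3, -13/3)
3. F_x = -743/265  [C, A, F are collinear ∩ BF ⟂ CA]
4. F_y = -871/265  [C, A, F are collinear ∩ BF ⟂ CA]
   → F = (-743/265, -871/265)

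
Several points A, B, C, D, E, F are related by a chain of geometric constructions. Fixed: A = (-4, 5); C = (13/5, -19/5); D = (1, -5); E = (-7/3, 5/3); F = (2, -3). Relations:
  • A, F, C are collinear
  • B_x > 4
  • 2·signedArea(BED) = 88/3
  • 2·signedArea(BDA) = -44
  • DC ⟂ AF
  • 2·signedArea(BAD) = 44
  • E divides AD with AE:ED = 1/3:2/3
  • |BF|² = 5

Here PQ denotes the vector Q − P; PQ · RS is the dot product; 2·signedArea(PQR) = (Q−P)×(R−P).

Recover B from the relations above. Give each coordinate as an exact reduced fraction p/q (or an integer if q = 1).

1. B_x = 21/5  [line 20/3·x + 10/3·y + -58/3 = 0 ∩ |BF|² = 5]
2. B_y = -13/5  [line 20/3·x + 10/3·y + -58/3 = 0 ∩ |BF|² = 5]
   → B = (21/5, -13/5)

B = (21/5, -13/5)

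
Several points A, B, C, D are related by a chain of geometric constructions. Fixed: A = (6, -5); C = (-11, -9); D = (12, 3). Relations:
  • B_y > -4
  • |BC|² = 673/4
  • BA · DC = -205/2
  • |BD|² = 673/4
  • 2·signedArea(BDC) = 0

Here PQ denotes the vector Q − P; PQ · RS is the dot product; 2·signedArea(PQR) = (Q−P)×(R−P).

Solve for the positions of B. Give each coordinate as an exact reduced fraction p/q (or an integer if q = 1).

1. B_x = 1/2  [2·signedArea(BDC) = 0 ∩ BA · DC = -205/2]
2. B_y = -3  [2·signedArea(BDC) = 0 ∩ BA · DC = -205/2]
   → B = (1/2, -3)

B = (1/2, -3)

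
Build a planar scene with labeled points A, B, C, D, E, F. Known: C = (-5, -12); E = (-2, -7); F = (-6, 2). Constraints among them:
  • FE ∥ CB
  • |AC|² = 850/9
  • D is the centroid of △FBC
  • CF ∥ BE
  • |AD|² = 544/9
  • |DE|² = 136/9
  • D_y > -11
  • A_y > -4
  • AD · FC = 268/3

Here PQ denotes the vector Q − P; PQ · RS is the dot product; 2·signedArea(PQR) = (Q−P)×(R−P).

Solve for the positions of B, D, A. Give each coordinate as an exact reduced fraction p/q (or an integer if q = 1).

1. B_x = -1  [CF ∥ BE ∩ FE ∥ CB]
2. B_y = -21  [CF ∥ BE ∩ FE ∥ CB]
   → B = (-1, -21)
3. D_x = -4  [D is the centroid of △FBC]
4. D_y = -31/3  [D is the centroid of △FBC]
   → D = (-4, -31/3)
5. A_x = 0  [line -1·x + 14·y + 154/3 = 0 ∩ |AC|² = 850/9]
6. A_y = -11/3  [line -1·x + 14·y + 154/3 = 0 ∩ |AC|² = 850/9]
   → A = (0, -11/3)

A = (0, -11/3)
B = (-1, -21)
D = (-4, -31/3)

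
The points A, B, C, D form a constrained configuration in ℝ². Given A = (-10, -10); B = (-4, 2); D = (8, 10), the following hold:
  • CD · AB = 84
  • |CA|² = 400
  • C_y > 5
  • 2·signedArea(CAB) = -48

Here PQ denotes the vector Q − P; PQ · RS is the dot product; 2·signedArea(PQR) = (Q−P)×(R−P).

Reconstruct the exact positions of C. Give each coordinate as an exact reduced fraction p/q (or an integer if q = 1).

1. C_x = 2  [2·signedArea(CAB) = -48 ∩ CD · AB = 84]
2. C_y = 6  [2·signedArea(CAB) = -48 ∩ CD · AB = 84]
   → C = (2, 6)

C = (2, 6)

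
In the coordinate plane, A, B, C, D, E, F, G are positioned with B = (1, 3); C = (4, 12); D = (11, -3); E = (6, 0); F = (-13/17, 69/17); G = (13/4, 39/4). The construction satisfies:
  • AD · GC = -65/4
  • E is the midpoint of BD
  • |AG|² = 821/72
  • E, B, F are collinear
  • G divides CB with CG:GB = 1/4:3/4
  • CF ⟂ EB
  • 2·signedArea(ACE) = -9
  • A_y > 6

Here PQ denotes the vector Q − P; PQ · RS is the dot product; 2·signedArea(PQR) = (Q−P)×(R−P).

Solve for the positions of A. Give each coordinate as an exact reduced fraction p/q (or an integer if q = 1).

A = (25/6, 13/2)

1. A_x = 25/6  [AD · GC = -65/4 ∩ 2·signedArea(ACE) = -9]
2. A_y = 13/2  [AD · GC = -65/4 ∩ 2·signedArea(ACE) = -9]
   → A = (25/6, 13/2)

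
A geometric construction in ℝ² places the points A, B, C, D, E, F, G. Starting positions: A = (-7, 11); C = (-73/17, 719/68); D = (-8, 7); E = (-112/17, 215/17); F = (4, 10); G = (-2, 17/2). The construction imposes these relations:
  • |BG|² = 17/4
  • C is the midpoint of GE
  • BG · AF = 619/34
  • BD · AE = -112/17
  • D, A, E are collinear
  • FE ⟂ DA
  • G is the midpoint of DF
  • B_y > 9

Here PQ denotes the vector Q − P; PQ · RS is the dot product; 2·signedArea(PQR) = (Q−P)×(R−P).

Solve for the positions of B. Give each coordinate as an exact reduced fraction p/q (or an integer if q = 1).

1. B_x = -60/17  [BD · AE = -112/17 ∩ BG · AF = 619/34]
2. B_y = 168/17  [BD · AE = -112/17 ∩ BG · AF = 619/34]
   → B = (-60/17, 168/17)

B = (-60/17, 168/17)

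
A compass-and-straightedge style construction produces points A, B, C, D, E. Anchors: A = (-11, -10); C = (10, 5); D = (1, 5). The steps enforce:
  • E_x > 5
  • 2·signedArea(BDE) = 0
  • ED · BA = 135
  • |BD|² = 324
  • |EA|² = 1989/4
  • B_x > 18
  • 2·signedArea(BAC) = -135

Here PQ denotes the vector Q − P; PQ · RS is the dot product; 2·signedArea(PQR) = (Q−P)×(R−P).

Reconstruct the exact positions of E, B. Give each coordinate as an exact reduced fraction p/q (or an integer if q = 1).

1. B_x = 19  [line -15·x + 21·y + 180 = 0 ∩ |BD|² = 324]
2. B_y = 5  [line -15·x + 21·y + 180 = 0 ∩ |BD|² = 324]
   → B = (19, 5)
3. E_x = 11/2  [ED · BA = 135 ∩ 2·signedArea(BDE) = 0]
4. E_y = 5  [ED · BA = 135 ∩ 2·signedArea(BDE) = 0]
   → E = (11/2, 5)

B = (19, 5)
E = (11/2, 5)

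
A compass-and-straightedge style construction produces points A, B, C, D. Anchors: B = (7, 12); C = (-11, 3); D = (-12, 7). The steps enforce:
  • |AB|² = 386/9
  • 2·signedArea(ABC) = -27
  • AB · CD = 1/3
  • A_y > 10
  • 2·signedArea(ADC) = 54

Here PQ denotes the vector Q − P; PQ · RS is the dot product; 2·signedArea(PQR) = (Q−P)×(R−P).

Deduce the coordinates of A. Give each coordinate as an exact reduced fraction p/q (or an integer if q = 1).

1. A_x = 2/3  [2·signedArea(ABC) = -27 ∩ 2·signedArea(ADC) = 54]
2. A_y = 31/3  [2·signedArea(ABC) = -27 ∩ 2·signedArea(ADC) = 54]
   → A = (2/3, 31/3)

A = (2/3, 31/3)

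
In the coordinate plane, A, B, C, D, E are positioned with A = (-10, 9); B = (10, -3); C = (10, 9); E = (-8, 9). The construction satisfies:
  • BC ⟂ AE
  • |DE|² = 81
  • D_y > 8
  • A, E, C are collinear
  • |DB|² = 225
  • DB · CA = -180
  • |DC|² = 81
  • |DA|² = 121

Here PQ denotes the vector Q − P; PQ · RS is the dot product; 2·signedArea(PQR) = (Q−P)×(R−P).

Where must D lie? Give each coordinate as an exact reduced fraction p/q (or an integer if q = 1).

1. D_x = 1  [DB · CA = -180]
2. D_y = 9  [|DC|² = 81]
   → D = (1, 9)

D = (1, 9)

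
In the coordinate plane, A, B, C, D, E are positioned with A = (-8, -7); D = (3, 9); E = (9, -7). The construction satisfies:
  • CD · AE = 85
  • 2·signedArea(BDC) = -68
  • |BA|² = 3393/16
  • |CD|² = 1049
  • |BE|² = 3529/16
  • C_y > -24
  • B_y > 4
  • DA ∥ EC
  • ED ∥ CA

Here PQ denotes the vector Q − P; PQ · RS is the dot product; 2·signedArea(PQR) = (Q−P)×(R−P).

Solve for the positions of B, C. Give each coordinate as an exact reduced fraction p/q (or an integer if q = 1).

B = (1/4, 5)
C = (-2, -23)

1. C_x = -2  [ED ∥ CA ∩ DA ∥ EC]
2. C_y = -23  [ED ∥ CA ∩ DA ∥ EC]
   → C = (-2, -23)
3. B_x = 1/4  [line 32·x + -5·y + 17 = 0 ∩ |BE|² = 3529/16]
4. B_y = 5  [line 32·x + -5·y + 17 = 0 ∩ |BE|² = 3529/16]
   → B = (1/4, 5)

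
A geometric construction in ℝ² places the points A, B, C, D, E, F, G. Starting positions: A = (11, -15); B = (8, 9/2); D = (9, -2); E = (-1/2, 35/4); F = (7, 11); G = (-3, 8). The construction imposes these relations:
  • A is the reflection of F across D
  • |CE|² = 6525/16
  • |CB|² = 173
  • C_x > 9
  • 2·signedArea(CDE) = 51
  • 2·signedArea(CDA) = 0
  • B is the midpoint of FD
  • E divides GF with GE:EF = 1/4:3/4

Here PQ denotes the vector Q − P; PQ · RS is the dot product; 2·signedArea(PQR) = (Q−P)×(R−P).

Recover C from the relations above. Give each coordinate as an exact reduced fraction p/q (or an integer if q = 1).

C = (10, -17/2)

1. C_x = 10  [2·signedArea(CDA) = 0 ∩ 2·signedArea(CDE) = 51]
2. C_y = -17/2  [2·signedArea(CDA) = 0 ∩ 2·signedArea(CDE) = 51]
   → C = (10, -17/2)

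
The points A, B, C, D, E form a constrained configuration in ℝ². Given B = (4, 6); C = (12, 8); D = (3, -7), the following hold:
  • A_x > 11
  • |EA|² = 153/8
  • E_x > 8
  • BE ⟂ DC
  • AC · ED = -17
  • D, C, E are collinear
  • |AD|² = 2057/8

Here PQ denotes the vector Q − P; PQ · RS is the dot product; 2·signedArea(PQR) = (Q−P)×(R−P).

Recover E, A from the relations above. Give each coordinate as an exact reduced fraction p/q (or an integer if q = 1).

A = (45/4, 27/4)
E = (9, 3)

1. E_x = 9  [D, C, E are collinear ∩ BE ⟂ DC]
2. E_y = 3  [D, C, E are collinear ∩ BE ⟂ DC]
   → E = (9, 3)
3. A_x = 45/4  [line 6·x + 10·y + -135 = 0 ∩ |AD|² = 2057/8]
4. A_y = 27/4  [line 6·x + 10·y + -135 = 0 ∩ |AD|² = 2057/8]
   → A = (45/4, 27/4)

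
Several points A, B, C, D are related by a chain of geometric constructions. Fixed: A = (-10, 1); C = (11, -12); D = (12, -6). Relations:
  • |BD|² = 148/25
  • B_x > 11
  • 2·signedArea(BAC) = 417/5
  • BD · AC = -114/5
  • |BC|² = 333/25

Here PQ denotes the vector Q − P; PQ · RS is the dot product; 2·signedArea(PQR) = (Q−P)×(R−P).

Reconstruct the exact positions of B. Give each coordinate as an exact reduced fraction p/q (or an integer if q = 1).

1. B_x = 58/5  [2·signedArea(BAC) = 417/5 ∩ BD · AC = -114/5]
2. B_y = -42/5  [2·signedArea(BAC) = 417/5 ∩ BD · AC = -114/5]
   → B = (58/5, -42/5)

B = (58/5, -42/5)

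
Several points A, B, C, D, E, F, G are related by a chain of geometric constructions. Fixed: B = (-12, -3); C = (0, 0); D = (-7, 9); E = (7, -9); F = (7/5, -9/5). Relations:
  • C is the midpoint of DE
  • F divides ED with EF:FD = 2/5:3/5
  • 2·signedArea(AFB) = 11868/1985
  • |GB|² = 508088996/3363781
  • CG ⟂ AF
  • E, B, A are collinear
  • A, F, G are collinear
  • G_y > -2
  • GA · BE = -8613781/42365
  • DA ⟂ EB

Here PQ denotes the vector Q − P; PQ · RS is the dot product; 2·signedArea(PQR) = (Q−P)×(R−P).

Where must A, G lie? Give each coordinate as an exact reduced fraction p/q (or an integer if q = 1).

A = (-4327/397, -1329/397)
G = (4116992/16818905, -32718829/16818905)

1. A_x = -4327/397  [E, B, A are collinear ∩ DA ⟂ EB]
2. A_y = -1329/397  [E, B, A are collinear ∩ DA ⟂ EB]
   → A = (-4327/397, -1329/397)
3. G_x = 4116992/16818905  [A, F, G are collinear ∩ CG ⟂ AF]
4. G_y = -32718829/16818905  [A, F, G are collinear ∩ CG ⟂ AF]
   → G = (4116992/16818905, -32718829/16818905)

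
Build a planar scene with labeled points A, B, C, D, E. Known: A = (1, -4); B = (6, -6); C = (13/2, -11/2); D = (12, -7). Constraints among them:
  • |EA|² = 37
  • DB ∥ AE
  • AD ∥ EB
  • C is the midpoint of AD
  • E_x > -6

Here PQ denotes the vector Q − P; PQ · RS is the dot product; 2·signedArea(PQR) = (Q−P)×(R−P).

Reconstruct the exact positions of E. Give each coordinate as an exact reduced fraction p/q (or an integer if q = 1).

E = (-5, -3)

1. E_x = -5  [AD ∥ EB ∩ DB ∥ AE]
2. E_y = -3  [AD ∥ EB ∩ DB ∥ AE]
   → E = (-5, -3)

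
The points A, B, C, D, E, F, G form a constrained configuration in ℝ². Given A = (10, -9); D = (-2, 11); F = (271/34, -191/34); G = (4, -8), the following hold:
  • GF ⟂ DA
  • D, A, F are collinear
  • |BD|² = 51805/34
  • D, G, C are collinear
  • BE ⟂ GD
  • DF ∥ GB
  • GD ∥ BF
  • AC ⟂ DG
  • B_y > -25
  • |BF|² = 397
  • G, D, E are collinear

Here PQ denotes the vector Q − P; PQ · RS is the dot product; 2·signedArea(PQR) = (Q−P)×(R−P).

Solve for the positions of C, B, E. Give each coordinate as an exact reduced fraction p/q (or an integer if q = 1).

B = (475/34, -837/34)
C = (1918/397, -4221/397)
E = (65303/6749, -350595/13498)

1. C_x = 1918/397  [D, G, C are collinear ∩ AC ⟂ DG]
2. C_y = -4221/397  [D, G, C are collinear ∩ AC ⟂ DG]
   → C = (1918/397, -4221/397)
3. B_x = 475/34  [GD ∥ BF ∩ DF ∥ GB]
4. B_y = -837/34  [GD ∥ BF ∩ DF ∥ GB]
   → B = (475/34, -837/34)
5. E_x = 65303/6749  [G, D, E are collinear ∩ BE ⟂ GD]
6. E_y = -350595/13498  [G, D, E are collinear ∩ BE ⟂ GD]
   → E = (65303/6749, -350595/13498)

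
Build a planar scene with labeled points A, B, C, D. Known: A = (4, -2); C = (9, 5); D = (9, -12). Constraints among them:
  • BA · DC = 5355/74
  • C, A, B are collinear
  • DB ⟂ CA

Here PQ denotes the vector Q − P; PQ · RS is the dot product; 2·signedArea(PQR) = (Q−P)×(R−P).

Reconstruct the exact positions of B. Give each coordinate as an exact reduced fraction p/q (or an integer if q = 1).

B = (71/74, -463/74)

1. B_x = 71/74  [C, A, B are collinear ∩ DB ⟂ CA]
2. B_y = -463/74  [C, A, B are collinear ∩ DB ⟂ CA]
   → B = (71/74, -463/74)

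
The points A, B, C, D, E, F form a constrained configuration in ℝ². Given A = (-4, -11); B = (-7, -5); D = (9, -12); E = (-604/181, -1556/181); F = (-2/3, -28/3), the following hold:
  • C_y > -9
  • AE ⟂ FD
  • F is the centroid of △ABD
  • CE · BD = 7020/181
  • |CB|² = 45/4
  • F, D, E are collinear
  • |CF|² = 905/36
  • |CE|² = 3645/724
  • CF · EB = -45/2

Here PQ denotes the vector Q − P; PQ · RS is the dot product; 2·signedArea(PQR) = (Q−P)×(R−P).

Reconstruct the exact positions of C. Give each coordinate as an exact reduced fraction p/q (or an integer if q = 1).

1. C_x = -11/2  [CF · EB = -45/2 ∩ CE · BD = 7020/181]
2. C_y = -8  [CF · EB = -45/2 ∩ CE · BD = 7020/181]
   → C = (-11/2, -8)

C = (-11/2, -8)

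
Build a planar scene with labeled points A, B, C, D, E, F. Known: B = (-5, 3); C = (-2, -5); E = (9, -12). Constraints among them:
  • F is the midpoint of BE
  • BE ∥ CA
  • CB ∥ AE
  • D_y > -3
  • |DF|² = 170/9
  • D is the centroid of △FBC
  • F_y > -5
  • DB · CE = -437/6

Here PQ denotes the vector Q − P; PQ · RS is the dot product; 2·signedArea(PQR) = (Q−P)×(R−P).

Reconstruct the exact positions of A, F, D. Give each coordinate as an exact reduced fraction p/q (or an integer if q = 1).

1. A_x = 12  [CB ∥ AE ∩ BE ∥ CA]
2. A_y = -20  [CB ∥ AE ∩ BE ∥ CA]
   → A = (12, -20)
3. F_x = 2  [F is the midpoint of BE]
4. F_y = -9/2  [F is the midpoint of BE]
   → F = (2, -9/2)
5. D_x = -5/3  [D is the centroid of △FBC]
6. D_y = -13/6  [D is the centroid of △FBC]
   → D = (-5/3, -13/6)

A = (12, -20)
D = (-5/3, -13/6)
F = (2, -9/2)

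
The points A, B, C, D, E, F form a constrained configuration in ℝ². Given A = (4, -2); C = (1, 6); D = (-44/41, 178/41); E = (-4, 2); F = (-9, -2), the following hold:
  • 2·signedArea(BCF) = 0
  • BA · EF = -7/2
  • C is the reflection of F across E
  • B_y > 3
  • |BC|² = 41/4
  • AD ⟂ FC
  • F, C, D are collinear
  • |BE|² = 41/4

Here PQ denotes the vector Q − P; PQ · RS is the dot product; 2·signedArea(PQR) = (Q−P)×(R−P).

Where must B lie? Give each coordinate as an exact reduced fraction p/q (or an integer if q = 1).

1. B_x = -3/2  [2·signedArea(BCF) = 0 ∩ BA · EF = -7/2]
2. B_y = 4  [2·signedArea(BCF) = 0 ∩ BA · EF = -7/2]
   → B = (-3/2, 4)

B = (-3/2, 4)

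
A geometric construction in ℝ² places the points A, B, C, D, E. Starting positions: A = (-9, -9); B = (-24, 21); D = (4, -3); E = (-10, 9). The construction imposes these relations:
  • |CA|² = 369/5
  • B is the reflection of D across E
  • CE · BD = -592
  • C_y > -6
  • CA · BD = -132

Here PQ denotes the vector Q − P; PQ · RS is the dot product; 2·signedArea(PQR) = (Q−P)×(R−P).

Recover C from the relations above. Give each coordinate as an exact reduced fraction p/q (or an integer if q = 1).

C = (-6/5, -27/5)

1. C_x = -6/5  [line -28·x + 24·y + 96 = 0 ∩ |CA|² = 369/5]
2. C_y = -27/5  [line -28·x + 24·y + 96 = 0 ∩ |CA|² = 369/5]
   → C = (-6/5, -27/5)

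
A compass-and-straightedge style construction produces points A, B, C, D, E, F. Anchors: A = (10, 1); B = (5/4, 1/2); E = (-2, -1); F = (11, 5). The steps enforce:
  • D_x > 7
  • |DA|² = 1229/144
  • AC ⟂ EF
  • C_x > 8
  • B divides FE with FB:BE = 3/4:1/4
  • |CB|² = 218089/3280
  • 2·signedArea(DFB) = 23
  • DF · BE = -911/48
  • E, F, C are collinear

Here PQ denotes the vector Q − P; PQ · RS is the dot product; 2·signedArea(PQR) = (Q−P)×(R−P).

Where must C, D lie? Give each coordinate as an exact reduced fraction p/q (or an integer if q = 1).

C = (1774/205, 803/205)
D = (85/12, 5/6)

1. C_x = 1774/205  [E, F, C are collinear ∩ AC ⟂ EF]
2. C_y = 803/205  [E, F, C are collinear ∩ AC ⟂ EF]
   → C = (1774/205, 803/205)
3. D_x = 85/12  [2·signedArea(DFB) = 23 ∩ DF · BE = -911/48]
4. D_y = 5/6  [2·signedArea(DFB) = 23 ∩ DF · BE = -911/48]
   → D = (85/12, 5/6)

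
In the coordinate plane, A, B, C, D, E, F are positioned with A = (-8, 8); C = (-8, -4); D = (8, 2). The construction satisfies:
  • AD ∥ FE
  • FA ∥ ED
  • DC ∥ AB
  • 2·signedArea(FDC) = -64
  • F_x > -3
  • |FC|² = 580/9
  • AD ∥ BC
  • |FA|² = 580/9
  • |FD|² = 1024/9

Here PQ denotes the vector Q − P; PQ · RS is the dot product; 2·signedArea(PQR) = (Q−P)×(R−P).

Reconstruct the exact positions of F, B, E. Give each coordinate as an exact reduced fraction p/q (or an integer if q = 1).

B = (-24, 2)
E = (40/3, -4)
F = (-8/3, 2)

1. F_x = -8/3  [line 6·x + -16·y + 48 = 0 ∩ |FC|² = 580/9]
2. F_y = 2  [line 6·x + -16·y + 48 = 0 ∩ |FC|² = 580/9]
   → F = (-8/3, 2)
3. B_x = -24  [AD ∥ BC ∩ DC ∥ AB]
4. B_y = 2  [AD ∥ BC ∩ DC ∥ AB]
   → B = (-24, 2)
5. E_x = 40/3  [FA ∥ ED ∩ AD ∥ FE]
6. E_y = -4  [FA ∥ ED ∩ AD ∥ FE]
   → E = (40/3, -4)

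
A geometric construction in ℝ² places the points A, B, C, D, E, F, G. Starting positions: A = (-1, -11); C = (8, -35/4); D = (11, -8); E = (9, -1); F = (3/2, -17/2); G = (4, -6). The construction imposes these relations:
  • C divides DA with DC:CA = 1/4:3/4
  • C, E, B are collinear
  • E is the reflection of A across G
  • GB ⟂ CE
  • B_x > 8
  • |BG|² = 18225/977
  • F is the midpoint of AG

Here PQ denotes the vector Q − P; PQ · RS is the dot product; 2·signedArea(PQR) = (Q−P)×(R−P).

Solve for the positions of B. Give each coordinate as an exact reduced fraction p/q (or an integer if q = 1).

1. B_x = 8093/977  [C, E, B are collinear ∩ GB ⟂ CE]
2. B_y = -6402/977  [C, E, B are collinear ∩ GB ⟂ CE]
   → B = (8093/977, -6402/977)

B = (8093/977, -6402/977)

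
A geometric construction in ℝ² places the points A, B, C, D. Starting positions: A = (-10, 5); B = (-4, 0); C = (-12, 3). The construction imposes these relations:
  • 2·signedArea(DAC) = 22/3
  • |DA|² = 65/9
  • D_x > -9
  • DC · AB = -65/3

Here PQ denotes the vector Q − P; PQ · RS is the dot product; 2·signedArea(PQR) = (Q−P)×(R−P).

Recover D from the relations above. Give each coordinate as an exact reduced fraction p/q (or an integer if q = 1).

1. D_x = -26/3  [DC · AB = -65/3 ∩ 2·signedArea(DAC) = 22/3]
2. D_y = 8/3  [DC · AB = -65/3 ∩ 2·signedArea(DAC) = 22/3]
   → D = (-26/3, 8/3)

D = (-26/3, 8/3)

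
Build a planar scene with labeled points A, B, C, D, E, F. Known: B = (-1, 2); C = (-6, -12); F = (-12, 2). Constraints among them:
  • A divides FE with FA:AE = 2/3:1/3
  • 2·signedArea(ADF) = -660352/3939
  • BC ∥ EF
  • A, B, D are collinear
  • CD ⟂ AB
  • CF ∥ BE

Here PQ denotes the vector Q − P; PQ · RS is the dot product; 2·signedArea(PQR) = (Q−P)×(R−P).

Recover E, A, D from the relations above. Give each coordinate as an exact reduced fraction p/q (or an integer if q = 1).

1. E_x = -7  [BC ∥ EF ∩ CF ∥ BE]
2. E_y = 16  [BC ∥ EF ∩ CF ∥ BE]
   → E = (-7, 16)
3. A_x = -26/3  [A divides FE with FA:AE = 2/3:1/3]
4. A_y = 34/3  [A divides FE with FA:AE = 2/3:1/3]
   → A = (-26/3, 34/3)
5. D_x = 5058/1313  [A, B, D are collinear ∩ CD ⟂ AB]
6. D_y = -5130/1313  [A, B, D are collinear ∩ CD ⟂ AB]
   → D = (5058/1313, -5130/1313)

A = (-26/3, 34/3)
D = (5058/1313, -5130/1313)
E = (-7, 16)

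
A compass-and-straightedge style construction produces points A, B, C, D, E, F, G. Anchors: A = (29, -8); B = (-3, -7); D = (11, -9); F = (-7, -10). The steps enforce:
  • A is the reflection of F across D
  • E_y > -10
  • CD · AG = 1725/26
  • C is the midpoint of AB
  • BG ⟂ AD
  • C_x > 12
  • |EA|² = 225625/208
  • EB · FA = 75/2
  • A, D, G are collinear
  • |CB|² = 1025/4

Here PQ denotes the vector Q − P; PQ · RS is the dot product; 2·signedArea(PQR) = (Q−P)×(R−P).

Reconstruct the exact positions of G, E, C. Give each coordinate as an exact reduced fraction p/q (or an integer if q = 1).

C = (13, -15/2)
E = (-101/26, -511/52)
G = (-37/13, -127/13)

1. G_x = -37/13  [A, D, G are collinear ∩ BG ⟂ AD]
2. G_y = -127/13  [A, D, G are collinear ∩ BG ⟂ AD]
   → G = (-37/13, -127/13)
3. E_x = -101/26  [line -36·x + -2·y + -319/2 = 0 ∩ |EA|² = 225625/208]
4. E_y = -511/52  [line -36·x + -2·y + -319/2 = 0 ∩ |EA|² = 225625/208]
   → E = (-101/26, -511/52)
5. C_x = 13  [C is the midpoint of AB]
6. C_y = -15/2  [C is the midpoint of AB]
   → C = (13, -15/2)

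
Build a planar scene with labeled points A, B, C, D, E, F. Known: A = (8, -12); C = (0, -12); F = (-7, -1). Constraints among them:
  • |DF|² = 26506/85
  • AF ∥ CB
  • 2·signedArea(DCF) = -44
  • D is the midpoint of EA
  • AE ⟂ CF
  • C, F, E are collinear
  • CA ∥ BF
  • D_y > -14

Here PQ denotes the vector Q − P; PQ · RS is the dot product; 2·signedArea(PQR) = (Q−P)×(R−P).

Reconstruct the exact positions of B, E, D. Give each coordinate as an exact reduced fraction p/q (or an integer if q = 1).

1. B_x = -15  [CA ∥ BF ∩ AF ∥ CB]
2. B_y = -1  [CA ∥ BF ∩ AF ∥ CB]
   → B = (-15, -1)
3. E_x = 196/85  [C, F, E are collinear ∩ AE ⟂ CF]
4. E_y = -1328/85  [C, F, E are collinear ∩ AE ⟂ CF]
   → E = (196/85, -1328/85)
5. D_x = 438/85  [D is the midpoint of EA]
6. D_y = -1174/85  [D is the midpoint of EA]
   → D = (438/85, -1174/85)

B = (-15, -1)
D = (438/85, -1174/85)
E = (196/85, -1328/85)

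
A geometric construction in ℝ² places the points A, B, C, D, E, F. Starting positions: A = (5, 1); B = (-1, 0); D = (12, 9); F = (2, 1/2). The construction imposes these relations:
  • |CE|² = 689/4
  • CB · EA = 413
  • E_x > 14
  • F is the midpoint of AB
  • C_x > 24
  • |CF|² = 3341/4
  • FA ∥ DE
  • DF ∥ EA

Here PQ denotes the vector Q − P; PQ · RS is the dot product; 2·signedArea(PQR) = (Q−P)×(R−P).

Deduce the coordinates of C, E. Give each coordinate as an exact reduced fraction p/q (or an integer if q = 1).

1. E_x = 15  [DF ∥ EA ∩ FA ∥ DE]
2. E_y = 19/2  [DF ∥ EA ∩ FA ∥ DE]
   → E = (15, 19/2)
3. C_x = 25  [line 10·x + 17/2·y + -403 = 0 ∩ |CE|² = 689/4]
4. C_y = 18  [line 10·x + 17/2·y + -403 = 0 ∩ |CE|² = 689/4]
   → C = (25, 18)

C = (25, 18)
E = (15, 19/2)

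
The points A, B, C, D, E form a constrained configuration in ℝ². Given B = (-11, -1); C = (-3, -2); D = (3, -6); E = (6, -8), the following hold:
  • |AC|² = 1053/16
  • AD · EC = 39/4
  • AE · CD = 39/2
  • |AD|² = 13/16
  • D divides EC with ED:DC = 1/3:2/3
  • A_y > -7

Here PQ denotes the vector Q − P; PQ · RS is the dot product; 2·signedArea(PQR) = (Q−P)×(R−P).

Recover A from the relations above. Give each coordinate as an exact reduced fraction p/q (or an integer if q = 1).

1. A_x = 15/4  [line -6·x + 4·y + 97/2 = 0 ∩ |AD|² = 13/16]
2. A_y = -13/2  [line -6·x + 4·y + 97/2 = 0 ∩ |AD|² = 13/16]
   → A = (15/4, -13/2)

A = (15/4, -13/2)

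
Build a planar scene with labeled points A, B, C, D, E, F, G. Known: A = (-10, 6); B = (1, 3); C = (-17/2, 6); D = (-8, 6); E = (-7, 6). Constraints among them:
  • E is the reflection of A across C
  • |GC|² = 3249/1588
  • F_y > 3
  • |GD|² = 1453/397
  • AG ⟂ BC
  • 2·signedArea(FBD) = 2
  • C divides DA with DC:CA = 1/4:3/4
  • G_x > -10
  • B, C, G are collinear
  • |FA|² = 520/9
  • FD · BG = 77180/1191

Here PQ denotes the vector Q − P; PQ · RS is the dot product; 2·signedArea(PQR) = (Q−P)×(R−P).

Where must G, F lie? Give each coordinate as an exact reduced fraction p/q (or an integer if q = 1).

1. G_x = -3916/397  [B, C, G are collinear ∩ AG ⟂ BC]
2. G_y = 2553/397  [B, C, G are collinear ∩ AG ⟂ BC]
   → G = (-3916/397, 2553/397)
3. F_x = -8/3  [2·signedArea(FBD) = 2 ∩ FD · BG = 77180/1191]
4. F_y = 4  [2·signedArea(FBD) = 2 ∩ FD · BG = 77180/1191]
   → F = (-8/3, 4)

F = (-8/3, 4)
G = (-3916/397, 2553/397)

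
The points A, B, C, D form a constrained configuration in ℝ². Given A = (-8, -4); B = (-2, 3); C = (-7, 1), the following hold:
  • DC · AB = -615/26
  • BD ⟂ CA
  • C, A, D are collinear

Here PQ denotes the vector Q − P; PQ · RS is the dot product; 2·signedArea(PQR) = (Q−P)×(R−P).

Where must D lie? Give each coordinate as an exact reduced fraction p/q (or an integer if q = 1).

D = (-167/26, 101/26)

1. D_x = -167/26  [C, A, D are collinear ∩ BD ⟂ CA]
2. D_y = 101/26  [C, A, D are collinear ∩ BD ⟂ CA]
   → D = (-167/26, 101/26)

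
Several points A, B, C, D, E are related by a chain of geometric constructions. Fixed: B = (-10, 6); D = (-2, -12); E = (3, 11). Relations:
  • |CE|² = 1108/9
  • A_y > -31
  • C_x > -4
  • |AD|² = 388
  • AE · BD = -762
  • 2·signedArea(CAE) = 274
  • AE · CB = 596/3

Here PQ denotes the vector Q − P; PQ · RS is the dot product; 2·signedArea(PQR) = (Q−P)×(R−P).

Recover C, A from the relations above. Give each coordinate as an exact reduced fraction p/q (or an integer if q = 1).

A = (6, -30)
C = (-3, 5/3)

1. A_x = 6  [line -8·x + 18·y + 588 = 0 ∩ |AD|² = 388]
2. A_y = -30  [line -8·x + 18·y + 588 = 0 ∩ |AD|² = 388]
   → A = (6, -30)
3. C_x = -3  [2·signedArea(CAE) = 274 ∩ AE · CB = 596/3]
4. C_y = 5/3  [2·signedArea(CAE) = 274 ∩ AE · CB = 596/3]
   → C = (-3, 5/3)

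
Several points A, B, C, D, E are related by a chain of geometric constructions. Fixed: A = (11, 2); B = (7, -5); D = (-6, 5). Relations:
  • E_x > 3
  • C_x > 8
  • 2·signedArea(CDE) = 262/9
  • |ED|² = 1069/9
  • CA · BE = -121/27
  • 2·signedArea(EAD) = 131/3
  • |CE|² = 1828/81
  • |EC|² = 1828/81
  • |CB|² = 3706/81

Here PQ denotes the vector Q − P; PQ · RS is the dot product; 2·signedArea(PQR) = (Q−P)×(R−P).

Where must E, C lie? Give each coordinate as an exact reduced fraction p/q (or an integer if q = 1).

C = (26/3, 14/9)
E = (4, 2/3)

1. E_x = 4  [line -3·x + -17·y + 70/3 = 0 ∩ |ED|² = 1069/9]
2. E_y = 2/3  [line -3·x + -17·y + 70/3 = 0 ∩ |ED|² = 1069/9]
   → E = (4, 2/3)
3. C_x = 26/3  [CA · BE = -121/27 ∩ 2·signedArea(CDE) = 262/9]
4. C_y = 14/9  [CA · BE = -121/27 ∩ 2·signedArea(CDE) = 262/9]
   → C = (26/3, 14/9)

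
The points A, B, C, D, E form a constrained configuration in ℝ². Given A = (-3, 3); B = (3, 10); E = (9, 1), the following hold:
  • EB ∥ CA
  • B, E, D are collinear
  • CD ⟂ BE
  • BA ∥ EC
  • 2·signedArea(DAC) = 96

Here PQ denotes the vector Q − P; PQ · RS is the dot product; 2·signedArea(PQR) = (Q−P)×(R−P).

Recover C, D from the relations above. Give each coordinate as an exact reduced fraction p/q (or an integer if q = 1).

1. C_x = 3  [EB ∥ CA ∩ BA ∥ EC]
2. C_y = -6  [EB ∥ CA ∩ BA ∥ EC]
   → C = (3, -6)
3. D_x = 135/13  [B, E, D are collinear ∩ CD ⟂ BE]
4. D_y = -14/13  [B, E, D are collinear ∩ CD ⟂ BE]
   → D = (135/13, -14/13)

C = (3, -6)
D = (135/13, -14/13)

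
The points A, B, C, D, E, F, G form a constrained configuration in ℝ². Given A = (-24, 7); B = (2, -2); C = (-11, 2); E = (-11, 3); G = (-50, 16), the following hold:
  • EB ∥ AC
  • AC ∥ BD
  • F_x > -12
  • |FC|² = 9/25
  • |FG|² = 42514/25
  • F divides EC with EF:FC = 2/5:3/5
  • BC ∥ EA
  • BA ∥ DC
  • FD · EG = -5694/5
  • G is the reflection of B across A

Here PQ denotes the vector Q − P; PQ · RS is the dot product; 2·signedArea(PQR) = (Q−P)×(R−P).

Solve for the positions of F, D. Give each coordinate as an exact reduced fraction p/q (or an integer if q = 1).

1. F_x = -11  [F divides EC with EF:FC = 2/5:3/5]
2. F_y = 13/5  [F divides EC with EF:FC = 2/5:3/5]
   → F = (-11, 13/5)
3. D_x = 15  [BA ∥ DC ∩ AC ∥ BD]
4. D_y = -7  [BA ∥ DC ∩ AC ∥ BD]
   → D = (15, -7)

D = (15, -7)
F = (-11, 13/5)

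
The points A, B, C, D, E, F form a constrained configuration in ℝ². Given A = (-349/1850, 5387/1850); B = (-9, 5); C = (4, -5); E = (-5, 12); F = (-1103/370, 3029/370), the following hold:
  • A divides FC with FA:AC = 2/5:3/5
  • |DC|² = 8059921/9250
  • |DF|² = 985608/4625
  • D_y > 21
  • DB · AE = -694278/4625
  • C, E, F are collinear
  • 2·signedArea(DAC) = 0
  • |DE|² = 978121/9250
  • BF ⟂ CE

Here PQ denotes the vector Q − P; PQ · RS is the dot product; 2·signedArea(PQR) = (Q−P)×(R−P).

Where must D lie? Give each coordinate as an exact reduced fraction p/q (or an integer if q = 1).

D = (-18151/1850, 39013/1850)

1. D_x = -18151/1850  [2·signedArea(DAC) = 0 ∩ DB · AE = -694278/4625]
2. D_y = 39013/1850  [2·signedArea(DAC) = 0 ∩ DB · AE = -694278/4625]
   → D = (-18151/1850, 39013/1850)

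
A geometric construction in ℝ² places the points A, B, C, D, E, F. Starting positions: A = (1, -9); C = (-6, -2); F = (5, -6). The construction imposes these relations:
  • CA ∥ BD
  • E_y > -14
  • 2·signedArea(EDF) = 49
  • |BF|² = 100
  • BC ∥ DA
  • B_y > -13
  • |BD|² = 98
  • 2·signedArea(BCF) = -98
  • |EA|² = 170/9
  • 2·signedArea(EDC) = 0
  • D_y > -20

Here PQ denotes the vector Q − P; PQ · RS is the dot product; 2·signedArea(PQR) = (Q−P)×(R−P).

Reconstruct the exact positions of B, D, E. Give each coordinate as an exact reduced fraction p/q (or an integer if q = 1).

1. B_x = -3  [line 4·x + 11·y + 144 = 0 ∩ |BF|² = 100]
2. B_y = -12  [line 4·x + 11·y + 144 = 0 ∩ |BF|² = 100]
   → B = (-3, -12)
3. D_x = 4  [BC ∥ DA ∩ CA ∥ BD]
4. D_y = -19  [BC ∥ DA ∩ CA ∥ BD]
   → D = (4, -19)
5. E_x = 2/3  [2·signedArea(EDC) = 0 ∩ 2·signedArea(EDF) = 49]
6. E_y = -40/3  [2·signedArea(EDC) = 0 ∩ 2·signedArea(EDF) = 49]
   → E = (2/3, -40/3)

B = (-3, -12)
D = (4, -19)
E = (2/3, -40/3)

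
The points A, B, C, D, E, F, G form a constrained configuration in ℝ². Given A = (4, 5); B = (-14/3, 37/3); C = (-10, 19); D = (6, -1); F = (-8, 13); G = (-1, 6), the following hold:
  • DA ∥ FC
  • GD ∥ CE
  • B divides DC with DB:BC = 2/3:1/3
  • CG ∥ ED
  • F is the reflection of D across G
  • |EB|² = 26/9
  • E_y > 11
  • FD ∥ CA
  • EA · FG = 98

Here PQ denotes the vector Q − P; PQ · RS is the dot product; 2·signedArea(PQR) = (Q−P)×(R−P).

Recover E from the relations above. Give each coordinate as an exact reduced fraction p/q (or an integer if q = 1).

1. E_x = -3  [CG ∥ ED ∩ GD ∥ CE]
2. E_y = 12  [CG ∥ ED ∩ GD ∥ CE]
   → E = (-3, 12)

E = (-3, 12)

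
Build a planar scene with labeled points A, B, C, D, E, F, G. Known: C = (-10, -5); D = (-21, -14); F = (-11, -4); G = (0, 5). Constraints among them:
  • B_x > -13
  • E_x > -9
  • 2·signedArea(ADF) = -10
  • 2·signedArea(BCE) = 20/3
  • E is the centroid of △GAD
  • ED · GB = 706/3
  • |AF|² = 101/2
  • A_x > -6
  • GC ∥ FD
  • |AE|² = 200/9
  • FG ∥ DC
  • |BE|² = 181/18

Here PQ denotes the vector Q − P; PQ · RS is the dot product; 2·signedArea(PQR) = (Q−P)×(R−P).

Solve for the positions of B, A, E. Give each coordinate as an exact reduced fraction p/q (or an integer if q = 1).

A = (-11/2, 1/2)
B = (-12, -3)
E = (-53/6, -17/6)

1. A_x = -11/2  [line -10·x + 10·y + -60 = 0 ∩ |AF|² = 101/2]
2. A_y = 1/2  [line -10·x + 10·y + -60 = 0 ∩ |AF|² = 101/2]
   → A = (-11/2, 1/2)
3. E_x = -53/6  [E is the centroid of △GAD]
4. E_y = -17/6  [E is the centroid of △GAD]
   → E = (-53/6, -17/6)
5. B_x = -12  [2·signedArea(BCE) = 20/3 ∩ ED · GB = 706/3]
6. B_y = -3  [2·signedArea(BCE) = 20/3 ∩ ED · GB = 706/3]
   → B = (-12, -3)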